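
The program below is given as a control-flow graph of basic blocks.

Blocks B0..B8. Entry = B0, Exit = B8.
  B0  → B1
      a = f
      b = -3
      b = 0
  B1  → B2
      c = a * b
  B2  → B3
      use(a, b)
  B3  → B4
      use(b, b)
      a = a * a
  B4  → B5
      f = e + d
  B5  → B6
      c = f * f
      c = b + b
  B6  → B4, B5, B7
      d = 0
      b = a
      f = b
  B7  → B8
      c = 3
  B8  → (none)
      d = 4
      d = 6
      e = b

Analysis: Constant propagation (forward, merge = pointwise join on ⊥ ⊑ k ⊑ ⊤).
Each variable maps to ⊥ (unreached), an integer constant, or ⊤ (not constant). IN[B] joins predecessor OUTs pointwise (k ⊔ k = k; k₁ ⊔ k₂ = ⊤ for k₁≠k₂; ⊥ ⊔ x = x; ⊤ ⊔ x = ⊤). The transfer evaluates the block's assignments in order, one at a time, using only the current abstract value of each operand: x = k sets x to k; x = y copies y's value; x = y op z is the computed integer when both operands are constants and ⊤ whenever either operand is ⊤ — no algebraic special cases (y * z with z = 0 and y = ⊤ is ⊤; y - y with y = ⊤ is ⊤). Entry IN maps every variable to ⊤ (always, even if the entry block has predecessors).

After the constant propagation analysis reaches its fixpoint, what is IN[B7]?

Converged values:
  B0: | IN=(all ⊤) | OUT={b:0; rest ⊤}
  B1: | IN={b:0; rest ⊤} | OUT={b:0; rest ⊤}
  B2: | IN={b:0; rest ⊤} | OUT={b:0; rest ⊤}
  B3: | IN={b:0; rest ⊤} | OUT={b:0; rest ⊤}
  B4: | IN=(all ⊤) | OUT=(all ⊤)
  B5: | IN=(all ⊤) | OUT=(all ⊤)
  B6: | IN=(all ⊤) | OUT={d:0; rest ⊤}
  B7: | IN={d:0; rest ⊤} | OUT={c:3, d:0; rest ⊤}
  B8: | IN={c:3, d:0; rest ⊤} | OUT={c:3, d:6; rest ⊤}

Merge at B7: IN[B7] = OUT[B6] = {a: ⊤, b: ⊤, c: ⊤, d: 0, e: ⊤, f: ⊤}

Answer: {a: ⊤, b: ⊤, c: ⊤, d: 0, e: ⊤, f: ⊤}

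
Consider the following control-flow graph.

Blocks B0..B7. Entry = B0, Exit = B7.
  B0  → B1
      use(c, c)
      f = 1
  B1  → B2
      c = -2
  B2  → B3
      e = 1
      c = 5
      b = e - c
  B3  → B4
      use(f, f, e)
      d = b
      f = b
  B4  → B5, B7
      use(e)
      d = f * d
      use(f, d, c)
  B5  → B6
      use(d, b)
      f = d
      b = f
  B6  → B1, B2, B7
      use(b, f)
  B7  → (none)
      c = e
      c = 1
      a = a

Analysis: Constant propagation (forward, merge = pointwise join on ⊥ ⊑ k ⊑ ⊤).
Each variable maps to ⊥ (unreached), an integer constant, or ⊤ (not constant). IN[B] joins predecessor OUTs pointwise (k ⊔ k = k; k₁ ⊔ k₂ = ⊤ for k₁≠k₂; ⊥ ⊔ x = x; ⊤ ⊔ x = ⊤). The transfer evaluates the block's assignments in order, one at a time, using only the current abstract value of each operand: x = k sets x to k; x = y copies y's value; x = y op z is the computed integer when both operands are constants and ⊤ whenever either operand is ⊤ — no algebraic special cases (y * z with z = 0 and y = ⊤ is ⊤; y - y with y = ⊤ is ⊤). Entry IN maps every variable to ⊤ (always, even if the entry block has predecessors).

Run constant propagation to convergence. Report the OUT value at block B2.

Answer: {a: ⊤, b: -4, c: 5, d: ⊤, e: 1, f: ⊤}

Derivation:
Fixpoint table:
  B0:  IN=(all ⊤)  OUT={f:1; rest ⊤}
  B1:  IN=(all ⊤)  OUT={c:-2; rest ⊤}
  B2:  IN=(all ⊤)  OUT={b:-4, c:5, e:1; rest ⊤}
  B3:  IN={b:-4, c:5, e:1; rest ⊤}  OUT={b:-4, c:5, d:-4, e:1, f:-4; rest ⊤}
  B4:  IN={b:-4, c:5, d:-4, e:1, f:-4; rest ⊤}  OUT={b:-4, c:5, d:16, e:1, f:-4; rest ⊤}
  B5:  IN={b:-4, c:5, d:16, e:1, f:-4; rest ⊤}  OUT={b:16, c:5, d:16, e:1, f:16; rest ⊤}
  B6:  IN={b:16, c:5, d:16, e:1, f:16; rest ⊤}  OUT={b:16, c:5, d:16, e:1, f:16; rest ⊤}
  B7:  IN={c:5, d:16, e:1; rest ⊤}  OUT={c:1, d:16, e:1; rest ⊤}

Merge at B2: IN[B2] = OUT[B1] ⊔ OUT[B6] = {a: ⊤, b: ⊤, c: ⊤, d: ⊤, e: ⊤, f: ⊤}
Applying B2's transfer function to that IN value gives OUT[B2] (row B2 above).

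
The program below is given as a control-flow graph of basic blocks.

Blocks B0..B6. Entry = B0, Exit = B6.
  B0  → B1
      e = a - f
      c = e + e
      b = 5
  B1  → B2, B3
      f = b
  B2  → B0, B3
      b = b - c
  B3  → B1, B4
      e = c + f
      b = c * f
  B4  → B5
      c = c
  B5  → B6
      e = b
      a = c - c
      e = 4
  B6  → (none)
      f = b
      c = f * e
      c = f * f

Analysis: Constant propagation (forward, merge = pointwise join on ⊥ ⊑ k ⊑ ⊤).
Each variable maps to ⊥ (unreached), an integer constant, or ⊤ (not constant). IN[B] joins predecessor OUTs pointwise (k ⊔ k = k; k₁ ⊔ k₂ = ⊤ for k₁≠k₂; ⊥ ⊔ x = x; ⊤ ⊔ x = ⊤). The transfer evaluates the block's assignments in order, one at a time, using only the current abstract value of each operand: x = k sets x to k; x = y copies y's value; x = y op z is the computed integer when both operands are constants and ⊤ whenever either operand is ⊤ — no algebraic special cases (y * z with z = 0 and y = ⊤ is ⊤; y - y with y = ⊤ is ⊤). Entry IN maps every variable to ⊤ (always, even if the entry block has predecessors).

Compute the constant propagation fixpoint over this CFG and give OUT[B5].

Answer: {a: ⊤, b: ⊤, c: ⊤, d: ⊤, e: 4, f: ⊤}

Working:
Converged values:
  B0:  IN=(all ⊤)  OUT={b:5; rest ⊤}
  B1:  IN=(all ⊤)  OUT=(all ⊤)
  B2:  IN=(all ⊤)  OUT=(all ⊤)
  B3:  IN=(all ⊤)  OUT=(all ⊤)
  B4:  IN=(all ⊤)  OUT=(all ⊤)
  B5:  IN=(all ⊤)  OUT={e:4; rest ⊤}
  B6:  IN={e:4; rest ⊤}  OUT={e:4; rest ⊤}

Merge at B5: IN[B5] = OUT[B4] = {a: ⊤, b: ⊤, c: ⊤, d: ⊤, e: ⊤, f: ⊤}
Applying B5's transfer function to that IN value gives OUT[B5] (row B5 above).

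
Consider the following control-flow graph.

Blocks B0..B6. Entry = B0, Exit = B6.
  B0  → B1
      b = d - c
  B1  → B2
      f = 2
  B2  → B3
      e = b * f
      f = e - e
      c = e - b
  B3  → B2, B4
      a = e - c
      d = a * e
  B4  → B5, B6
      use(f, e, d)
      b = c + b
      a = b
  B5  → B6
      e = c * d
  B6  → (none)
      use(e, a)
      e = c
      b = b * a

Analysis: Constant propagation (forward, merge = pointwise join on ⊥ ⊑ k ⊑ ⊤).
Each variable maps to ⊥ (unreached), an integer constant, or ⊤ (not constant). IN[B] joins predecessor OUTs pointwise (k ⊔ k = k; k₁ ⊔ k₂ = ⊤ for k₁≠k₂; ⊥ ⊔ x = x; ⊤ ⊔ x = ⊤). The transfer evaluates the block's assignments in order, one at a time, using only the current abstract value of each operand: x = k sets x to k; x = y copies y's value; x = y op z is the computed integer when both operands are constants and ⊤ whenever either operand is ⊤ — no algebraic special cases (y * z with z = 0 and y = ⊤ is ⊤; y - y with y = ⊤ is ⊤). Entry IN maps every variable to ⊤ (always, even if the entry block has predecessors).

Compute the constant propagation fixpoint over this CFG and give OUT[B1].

Converged values:
  B0:  IN=(all ⊤)  OUT=(all ⊤)
  B1:  IN=(all ⊤)  OUT={f:2; rest ⊤}
  B2:  IN=(all ⊤)  OUT=(all ⊤)
  B3:  IN=(all ⊤)  OUT=(all ⊤)
  B4:  IN=(all ⊤)  OUT=(all ⊤)
  B5:  IN=(all ⊤)  OUT=(all ⊤)
  B6:  IN=(all ⊤)  OUT=(all ⊤)

Merge at B1: IN[B1] = OUT[B0] = {a: ⊤, b: ⊤, c: ⊤, d: ⊤, e: ⊤, f: ⊤}
Applying B1's transfer function to that IN value gives OUT[B1] (row B1 above).

Answer: {a: ⊤, b: ⊤, c: ⊤, d: ⊤, e: ⊤, f: 2}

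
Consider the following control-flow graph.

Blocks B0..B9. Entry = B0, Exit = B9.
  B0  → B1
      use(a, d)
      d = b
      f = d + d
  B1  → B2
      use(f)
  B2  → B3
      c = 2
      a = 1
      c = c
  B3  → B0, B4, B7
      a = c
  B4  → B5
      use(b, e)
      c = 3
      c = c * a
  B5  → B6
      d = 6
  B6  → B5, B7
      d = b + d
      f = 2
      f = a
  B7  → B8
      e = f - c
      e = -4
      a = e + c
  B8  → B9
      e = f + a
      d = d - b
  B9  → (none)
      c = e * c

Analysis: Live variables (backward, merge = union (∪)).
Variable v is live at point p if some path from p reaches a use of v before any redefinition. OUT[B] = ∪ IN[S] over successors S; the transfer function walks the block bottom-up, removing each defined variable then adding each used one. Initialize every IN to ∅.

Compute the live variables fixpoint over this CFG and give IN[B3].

Answer: {b, c, d, e, f}

Working:
Converged values:
  B0:   IN={a, b, d, e}   OUT={b, d, e, f}
  B1:   IN={b, d, e, f}   OUT={b, d, e, f}
  B2:   IN={b, d, e, f}   OUT={b, c, d, e, f}
  B3:   IN={b, c, d, e, f}   OUT={a, b, c, d, e, f}
  B4:   IN={a, b, e}   OUT={a, b, c}
  B5:   IN={a, b, c}   OUT={a, b, c, d}
  B6:   IN={a, b, c, d}   OUT={a, b, c, d, f}
  B7:   IN={b, c, d, f}   OUT={a, b, c, d, f}
  B8:   IN={a, b, c, d, f}   OUT={c, e}
  B9:   IN={c, e}   OUT={}

Merge at B3: OUT[B3] = IN[B0] ⊔ IN[B4] ⊔ IN[B7] = {a, b, c, d, e, f}
Applying B3's transfer function to that OUT value gives IN[B3] (row B3 above).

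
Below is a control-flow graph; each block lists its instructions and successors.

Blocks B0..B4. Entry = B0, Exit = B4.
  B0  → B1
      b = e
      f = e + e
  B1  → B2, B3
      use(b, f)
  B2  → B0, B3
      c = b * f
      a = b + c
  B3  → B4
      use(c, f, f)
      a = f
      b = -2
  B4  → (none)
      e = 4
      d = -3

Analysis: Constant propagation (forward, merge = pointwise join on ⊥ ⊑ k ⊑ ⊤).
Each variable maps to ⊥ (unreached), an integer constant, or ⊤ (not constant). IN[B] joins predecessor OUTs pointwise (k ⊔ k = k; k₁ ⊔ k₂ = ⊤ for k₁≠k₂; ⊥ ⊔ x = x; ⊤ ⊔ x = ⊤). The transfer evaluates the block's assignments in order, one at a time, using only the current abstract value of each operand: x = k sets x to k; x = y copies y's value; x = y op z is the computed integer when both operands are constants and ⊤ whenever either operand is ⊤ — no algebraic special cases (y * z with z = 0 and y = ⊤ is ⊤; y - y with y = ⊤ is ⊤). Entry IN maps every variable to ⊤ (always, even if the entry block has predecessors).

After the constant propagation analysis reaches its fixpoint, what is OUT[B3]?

Answer: {a: ⊤, b: -2, c: ⊤, d: ⊤, e: ⊤, f: ⊤}

Trace:
Fixpoint table:
  B0:   IN=(all ⊤)   OUT=(all ⊤)
  B1:   IN=(all ⊤)   OUT=(all ⊤)
  B2:   IN=(all ⊤)   OUT=(all ⊤)
  B3:   IN=(all ⊤)   OUT={b:-2; rest ⊤}
  B4:   IN={b:-2; rest ⊤}   OUT={b:-2, d:-3, e:4; rest ⊤}

Merge at B3: IN[B3] = OUT[B1] ⊔ OUT[B2] = {a: ⊤, b: ⊤, c: ⊤, d: ⊤, e: ⊤, f: ⊤}
Applying B3's transfer function to that IN value gives OUT[B3] (row B3 above).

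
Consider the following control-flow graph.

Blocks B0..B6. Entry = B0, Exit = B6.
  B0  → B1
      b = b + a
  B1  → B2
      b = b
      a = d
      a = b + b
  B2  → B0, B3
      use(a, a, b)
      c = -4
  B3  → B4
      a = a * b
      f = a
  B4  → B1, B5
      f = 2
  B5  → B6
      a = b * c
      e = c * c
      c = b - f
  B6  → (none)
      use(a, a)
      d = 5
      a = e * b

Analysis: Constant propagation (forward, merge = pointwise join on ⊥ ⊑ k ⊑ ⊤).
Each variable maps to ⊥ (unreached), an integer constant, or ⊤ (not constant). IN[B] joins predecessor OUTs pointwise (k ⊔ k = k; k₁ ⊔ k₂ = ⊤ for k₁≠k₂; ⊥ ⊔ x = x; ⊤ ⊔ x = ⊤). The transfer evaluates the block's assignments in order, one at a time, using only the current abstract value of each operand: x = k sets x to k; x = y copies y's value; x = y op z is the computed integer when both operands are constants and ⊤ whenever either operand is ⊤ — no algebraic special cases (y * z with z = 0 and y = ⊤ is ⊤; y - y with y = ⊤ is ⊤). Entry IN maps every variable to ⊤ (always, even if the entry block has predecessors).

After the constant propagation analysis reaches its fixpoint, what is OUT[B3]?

Answer: {a: ⊤, b: ⊤, c: -4, d: ⊤, e: ⊤, f: ⊤}

Working:
Per-block solution:
  B0:   IN=(all ⊤)   OUT=(all ⊤)
  B1:   IN=(all ⊤)   OUT=(all ⊤)
  B2:   IN=(all ⊤)   OUT={c:-4; rest ⊤}
  B3:   IN={c:-4; rest ⊤}   OUT={c:-4; rest ⊤}
  B4:   IN={c:-4; rest ⊤}   OUT={c:-4, f:2; rest ⊤}
  B5:   IN={c:-4, f:2; rest ⊤}   OUT={e:16, f:2; rest ⊤}
  B6:   IN={e:16, f:2; rest ⊤}   OUT={d:5, e:16, f:2; rest ⊤}

Merge at B3: IN[B3] = OUT[B2] = {a: ⊤, b: ⊤, c: -4, d: ⊤, e: ⊤, f: ⊤}
Applying B3's transfer function to that IN value gives OUT[B3] (row B3 above).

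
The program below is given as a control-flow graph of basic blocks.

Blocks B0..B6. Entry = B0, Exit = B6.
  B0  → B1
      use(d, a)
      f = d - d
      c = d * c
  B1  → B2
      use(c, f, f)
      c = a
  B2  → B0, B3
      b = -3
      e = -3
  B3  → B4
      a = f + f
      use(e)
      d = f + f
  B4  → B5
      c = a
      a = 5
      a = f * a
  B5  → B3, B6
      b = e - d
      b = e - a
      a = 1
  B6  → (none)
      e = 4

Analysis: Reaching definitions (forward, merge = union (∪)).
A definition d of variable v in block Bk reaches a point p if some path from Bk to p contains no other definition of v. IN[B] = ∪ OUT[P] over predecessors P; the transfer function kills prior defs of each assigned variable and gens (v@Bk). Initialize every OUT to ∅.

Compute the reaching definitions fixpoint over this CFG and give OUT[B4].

Answer: {a@B4, b@B2, b@B5, c@B4, d@B3, e@B2, f@B0}

Derivation:
Per-block solution:
  B0:  IN={b@B2, c@B1, e@B2, f@B0}  OUT={b@B2, c@B0, e@B2, f@B0}
  B1:  IN={b@B2, c@B0, e@B2, f@B0}  OUT={b@B2, c@B1, e@B2, f@B0}
  B2:  IN={b@B2, c@B1, e@B2, f@B0}  OUT={b@B2, c@B1, e@B2, f@B0}
  B3:  IN={a@B5, b@B2, b@B5, c@B1, c@B4, d@B3, e@B2, f@B0}  OUT={a@B3, b@B2, b@B5, c@B1, c@B4, d@B3, e@B2, f@B0}
  B4:  IN={a@B3, b@B2, b@B5, c@B1, c@B4, d@B3, e@B2, f@B0}  OUT={a@B4, b@B2, b@B5, c@B4, d@B3, e@B2, f@B0}
  B5:  IN={a@B4, b@B2, b@B5, c@B4, d@B3, e@B2, f@B0}  OUT={a@B5, b@B5, c@B4, d@B3, e@B2, f@B0}
  B6:  IN={a@B5, b@B5, c@B4, d@B3, e@B2, f@B0}  OUT={a@B5, b@B5, c@B4, d@B3, e@B6, f@B0}

Merge at B4: IN[B4] = OUT[B3] = {a@B3, b@B2, b@B5, c@B1, c@B4, d@B3, e@B2, f@B0}
Applying B4's transfer function to that IN value gives OUT[B4] (row B4 above).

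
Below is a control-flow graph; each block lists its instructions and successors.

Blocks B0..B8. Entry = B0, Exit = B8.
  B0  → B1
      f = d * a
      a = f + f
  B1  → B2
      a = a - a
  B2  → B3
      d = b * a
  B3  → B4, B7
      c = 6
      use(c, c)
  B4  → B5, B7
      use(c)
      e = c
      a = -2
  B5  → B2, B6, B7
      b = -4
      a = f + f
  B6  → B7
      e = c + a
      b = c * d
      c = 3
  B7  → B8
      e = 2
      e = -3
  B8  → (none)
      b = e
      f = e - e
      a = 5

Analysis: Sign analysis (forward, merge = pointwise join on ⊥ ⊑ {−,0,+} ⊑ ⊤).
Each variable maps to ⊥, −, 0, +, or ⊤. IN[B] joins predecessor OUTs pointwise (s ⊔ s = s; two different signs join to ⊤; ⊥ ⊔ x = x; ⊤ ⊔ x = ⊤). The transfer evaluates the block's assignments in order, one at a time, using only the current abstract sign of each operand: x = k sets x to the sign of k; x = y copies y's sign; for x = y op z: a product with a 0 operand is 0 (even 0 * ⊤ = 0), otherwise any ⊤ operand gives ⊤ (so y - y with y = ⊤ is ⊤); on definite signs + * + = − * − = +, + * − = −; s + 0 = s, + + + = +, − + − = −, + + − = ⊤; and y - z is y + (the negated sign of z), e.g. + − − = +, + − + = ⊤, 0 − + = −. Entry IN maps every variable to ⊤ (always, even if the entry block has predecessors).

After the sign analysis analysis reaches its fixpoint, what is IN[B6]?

Answer: {a: ⊤, b: -, c: +, d: ⊤, e: +, f: ⊤}

Trace:
Per-block solution:
  B0: | IN=(all ⊤) | OUT=(all ⊤)
  B1: | IN=(all ⊤) | OUT=(all ⊤)
  B2: | IN=(all ⊤) | OUT=(all ⊤)
  B3: | IN=(all ⊤) | OUT={c:+; rest ⊤}
  B4: | IN={c:+; rest ⊤} | OUT={a:-, c:+, e:+; rest ⊤}
  B5: | IN={a:-, c:+, e:+; rest ⊤} | OUT={b:-, c:+, e:+; rest ⊤}
  B6: | IN={b:-, c:+, e:+; rest ⊤} | OUT={c:+; rest ⊤}
  B7: | IN={c:+; rest ⊤} | OUT={c:+, e:-; rest ⊤}
  B8: | IN={c:+, e:-; rest ⊤} | OUT={a:+, b:-, c:+, e:-; rest ⊤}

Merge at B6: IN[B6] = OUT[B5] = {a: ⊤, b: -, c: +, d: ⊤, e: +, f: ⊤}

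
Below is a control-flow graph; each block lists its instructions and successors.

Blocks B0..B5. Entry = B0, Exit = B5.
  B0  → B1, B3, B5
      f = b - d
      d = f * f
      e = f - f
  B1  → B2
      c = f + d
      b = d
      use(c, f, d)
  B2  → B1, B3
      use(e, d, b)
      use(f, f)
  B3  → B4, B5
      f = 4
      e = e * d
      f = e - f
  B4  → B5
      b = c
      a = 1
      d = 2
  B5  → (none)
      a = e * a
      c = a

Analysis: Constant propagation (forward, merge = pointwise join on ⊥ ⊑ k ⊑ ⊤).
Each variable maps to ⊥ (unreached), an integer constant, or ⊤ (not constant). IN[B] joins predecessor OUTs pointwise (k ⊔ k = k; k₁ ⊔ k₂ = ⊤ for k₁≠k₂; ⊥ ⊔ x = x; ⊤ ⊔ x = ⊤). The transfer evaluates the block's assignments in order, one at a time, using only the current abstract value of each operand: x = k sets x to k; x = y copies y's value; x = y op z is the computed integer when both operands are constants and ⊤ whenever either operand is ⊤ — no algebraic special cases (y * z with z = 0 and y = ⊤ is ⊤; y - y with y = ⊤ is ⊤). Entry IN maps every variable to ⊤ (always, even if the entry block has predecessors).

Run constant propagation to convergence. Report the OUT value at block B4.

Converged values:
  B0:  IN=(all ⊤)  OUT=(all ⊤)
  B1:  IN=(all ⊤)  OUT=(all ⊤)
  B2:  IN=(all ⊤)  OUT=(all ⊤)
  B3:  IN=(all ⊤)  OUT=(all ⊤)
  B4:  IN=(all ⊤)  OUT={a:1, d:2; rest ⊤}
  B5:  IN=(all ⊤)  OUT=(all ⊤)

Merge at B4: IN[B4] = OUT[B3] = {a: ⊤, b: ⊤, c: ⊤, d: ⊤, e: ⊤, f: ⊤}
Applying B4's transfer function to that IN value gives OUT[B4] (row B4 above).

Answer: {a: 1, b: ⊤, c: ⊤, d: 2, e: ⊤, f: ⊤}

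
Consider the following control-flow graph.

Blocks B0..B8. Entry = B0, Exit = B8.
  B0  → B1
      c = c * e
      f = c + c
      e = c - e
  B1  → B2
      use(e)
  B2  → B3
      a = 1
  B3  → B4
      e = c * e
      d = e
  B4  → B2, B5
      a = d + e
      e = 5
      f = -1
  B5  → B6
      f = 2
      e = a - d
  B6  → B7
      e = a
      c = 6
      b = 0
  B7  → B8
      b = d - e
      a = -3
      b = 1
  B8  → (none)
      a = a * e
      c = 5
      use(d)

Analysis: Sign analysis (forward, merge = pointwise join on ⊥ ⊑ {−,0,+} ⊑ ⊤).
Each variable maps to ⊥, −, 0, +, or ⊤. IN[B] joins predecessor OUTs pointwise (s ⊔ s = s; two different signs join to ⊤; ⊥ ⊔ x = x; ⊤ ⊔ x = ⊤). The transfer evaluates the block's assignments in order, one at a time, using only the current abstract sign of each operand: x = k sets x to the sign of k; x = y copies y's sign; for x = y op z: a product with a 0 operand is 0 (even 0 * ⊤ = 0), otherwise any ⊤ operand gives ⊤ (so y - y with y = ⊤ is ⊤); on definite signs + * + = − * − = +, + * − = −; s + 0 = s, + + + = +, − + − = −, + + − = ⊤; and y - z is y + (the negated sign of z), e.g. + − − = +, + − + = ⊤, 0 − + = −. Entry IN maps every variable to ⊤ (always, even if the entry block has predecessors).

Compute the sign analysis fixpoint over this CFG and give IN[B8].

Answer: {a: -, b: +, c: +, d: ⊤, e: ⊤, f: +}

Derivation:
Converged values:
  B0:  IN=(all ⊤)  OUT=(all ⊤)
  B1:  IN=(all ⊤)  OUT=(all ⊤)
  B2:  IN=(all ⊤)  OUT={a:+; rest ⊤}
  B3:  IN={a:+; rest ⊤}  OUT={a:+; rest ⊤}
  B4:  IN={a:+; rest ⊤}  OUT={e:+, f:-; rest ⊤}
  B5:  IN={e:+, f:-; rest ⊤}  OUT={f:+; rest ⊤}
  B6:  IN={f:+; rest ⊤}  OUT={b:0, c:+, f:+; rest ⊤}
  B7:  IN={b:0, c:+, f:+; rest ⊤}  OUT={a:-, b:+, c:+, f:+; rest ⊤}
  B8:  IN={a:-, b:+, c:+, f:+; rest ⊤}  OUT={b:+, c:+, f:+; rest ⊤}

Merge at B8: IN[B8] = OUT[B7] = {a: -, b: +, c: +, d: ⊤, e: ⊤, f: +}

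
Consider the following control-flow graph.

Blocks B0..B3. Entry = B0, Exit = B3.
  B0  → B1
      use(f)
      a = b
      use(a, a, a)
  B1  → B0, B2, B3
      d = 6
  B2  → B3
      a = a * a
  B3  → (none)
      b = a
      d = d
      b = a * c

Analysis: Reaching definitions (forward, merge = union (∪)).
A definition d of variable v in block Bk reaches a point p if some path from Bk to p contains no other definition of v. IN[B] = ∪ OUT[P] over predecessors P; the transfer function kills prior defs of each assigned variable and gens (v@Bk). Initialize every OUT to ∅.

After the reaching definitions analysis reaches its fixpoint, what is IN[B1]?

Per-block solution:
  B0: | IN={a@B0, d@B1} | OUT={a@B0, d@B1}
  B1: | IN={a@B0, d@B1} | OUT={a@B0, d@B1}
  B2: | IN={a@B0, d@B1} | OUT={a@B2, d@B1}
  B3: | IN={a@B0, a@B2, d@B1} | OUT={a@B0, a@B2, b@B3, d@B3}

Merge at B1: IN[B1] = OUT[B0] = {a@B0, d@B1}

Answer: {a@B0, d@B1}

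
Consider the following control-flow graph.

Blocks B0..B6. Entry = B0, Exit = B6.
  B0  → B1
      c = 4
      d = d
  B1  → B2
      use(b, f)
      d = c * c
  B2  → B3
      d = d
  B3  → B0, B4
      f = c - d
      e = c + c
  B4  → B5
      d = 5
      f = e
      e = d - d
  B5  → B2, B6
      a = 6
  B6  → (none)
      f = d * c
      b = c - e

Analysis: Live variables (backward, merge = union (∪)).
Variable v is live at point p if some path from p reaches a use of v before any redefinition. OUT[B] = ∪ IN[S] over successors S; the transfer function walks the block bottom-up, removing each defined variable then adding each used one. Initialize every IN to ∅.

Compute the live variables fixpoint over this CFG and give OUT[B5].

Converged values:
  B0:  IN={b, d, f}  OUT={b, c, f}
  B1:  IN={b, c, f}  OUT={b, c, d}
  B2:  IN={b, c, d}  OUT={b, c, d}
  B3:  IN={b, c, d}  OUT={b, c, d, e, f}
  B4:  IN={b, c, e}  OUT={b, c, d, e}
  B5:  IN={b, c, d, e}  OUT={b, c, d, e}
  B6:  IN={c, d, e}  OUT={}

Merge at B5: OUT[B5] = IN[B2] ⊔ IN[B6] = {b, c, d, e}

Answer: {b, c, d, e}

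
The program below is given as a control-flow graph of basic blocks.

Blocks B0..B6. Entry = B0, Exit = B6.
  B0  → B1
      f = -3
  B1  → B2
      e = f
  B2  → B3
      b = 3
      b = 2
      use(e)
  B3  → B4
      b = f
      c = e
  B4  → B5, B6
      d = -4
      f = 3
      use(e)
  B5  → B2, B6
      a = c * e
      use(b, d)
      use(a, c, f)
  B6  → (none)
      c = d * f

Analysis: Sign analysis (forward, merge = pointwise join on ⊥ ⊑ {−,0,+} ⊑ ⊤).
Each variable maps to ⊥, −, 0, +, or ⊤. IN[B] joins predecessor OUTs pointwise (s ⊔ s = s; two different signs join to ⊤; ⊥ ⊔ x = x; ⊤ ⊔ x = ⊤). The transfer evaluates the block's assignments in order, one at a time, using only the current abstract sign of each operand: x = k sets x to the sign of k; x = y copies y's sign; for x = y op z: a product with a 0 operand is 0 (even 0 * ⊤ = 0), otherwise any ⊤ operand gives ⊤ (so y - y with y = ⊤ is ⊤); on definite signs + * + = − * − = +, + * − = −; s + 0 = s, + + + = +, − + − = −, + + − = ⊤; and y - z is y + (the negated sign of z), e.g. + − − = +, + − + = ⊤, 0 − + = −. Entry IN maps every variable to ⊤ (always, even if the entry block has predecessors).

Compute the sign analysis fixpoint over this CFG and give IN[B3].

Answer: {a: ⊤, b: +, c: ⊤, d: ⊤, e: -, f: ⊤}

Working:
Converged values:
  B0: | IN=(all ⊤) | OUT={f:-; rest ⊤}
  B1: | IN={f:-; rest ⊤} | OUT={e:-, f:-; rest ⊤}
  B2: | IN={e:-; rest ⊤} | OUT={b:+, e:-; rest ⊤}
  B3: | IN={b:+, e:-; rest ⊤} | OUT={c:-, e:-; rest ⊤}
  B4: | IN={c:-, e:-; rest ⊤} | OUT={c:-, d:-, e:-, f:+; rest ⊤}
  B5: | IN={c:-, d:-, e:-, f:+; rest ⊤} | OUT={a:+, c:-, d:-, e:-, f:+; rest ⊤}
  B6: | IN={c:-, d:-, e:-, f:+; rest ⊤} | OUT={c:-, d:-, e:-, f:+; rest ⊤}

Merge at B3: IN[B3] = OUT[B2] = {a: ⊤, b: +, c: ⊤, d: ⊤, e: -, f: ⊤}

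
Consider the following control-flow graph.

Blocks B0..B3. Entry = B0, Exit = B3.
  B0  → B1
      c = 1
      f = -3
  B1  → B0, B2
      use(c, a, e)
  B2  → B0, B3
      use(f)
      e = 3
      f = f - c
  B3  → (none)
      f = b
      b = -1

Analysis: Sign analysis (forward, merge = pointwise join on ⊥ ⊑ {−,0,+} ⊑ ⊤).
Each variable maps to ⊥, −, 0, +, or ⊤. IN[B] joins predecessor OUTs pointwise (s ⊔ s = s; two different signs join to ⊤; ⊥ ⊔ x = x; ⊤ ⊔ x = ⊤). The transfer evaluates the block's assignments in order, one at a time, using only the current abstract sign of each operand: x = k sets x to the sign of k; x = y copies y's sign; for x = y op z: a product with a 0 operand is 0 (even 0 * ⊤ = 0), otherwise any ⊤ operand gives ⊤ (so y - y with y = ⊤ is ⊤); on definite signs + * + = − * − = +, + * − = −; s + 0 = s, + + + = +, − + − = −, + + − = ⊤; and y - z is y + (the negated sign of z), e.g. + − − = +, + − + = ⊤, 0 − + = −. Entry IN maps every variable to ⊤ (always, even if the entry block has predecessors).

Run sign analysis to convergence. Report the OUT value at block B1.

Per-block solution:
  B0:  IN=(all ⊤)  OUT={c:+, f:-; rest ⊤}
  B1:  IN={c:+, f:-; rest ⊤}  OUT={c:+, f:-; rest ⊤}
  B2:  IN={c:+, f:-; rest ⊤}  OUT={c:+, e:+, f:-; rest ⊤}
  B3:  IN={c:+, e:+, f:-; rest ⊤}  OUT={b:-, c:+, e:+; rest ⊤}

Merge at B1: IN[B1] = OUT[B0] = {a: ⊤, b: ⊤, c: +, d: ⊤, e: ⊤, f: -}
Applying B1's transfer function to that IN value gives OUT[B1] (row B1 above).

Answer: {a: ⊤, b: ⊤, c: +, d: ⊤, e: ⊤, f: -}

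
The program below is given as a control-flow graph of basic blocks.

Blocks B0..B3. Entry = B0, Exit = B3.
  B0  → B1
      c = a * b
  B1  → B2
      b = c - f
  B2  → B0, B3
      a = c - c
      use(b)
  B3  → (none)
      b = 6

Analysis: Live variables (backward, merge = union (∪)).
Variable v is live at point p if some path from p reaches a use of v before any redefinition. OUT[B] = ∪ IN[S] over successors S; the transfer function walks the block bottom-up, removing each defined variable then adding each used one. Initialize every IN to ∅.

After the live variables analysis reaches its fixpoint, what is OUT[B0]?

Converged values:
  B0: | IN={a, b, f} | OUT={c, f}
  B1: | IN={c, f} | OUT={b, c, f}
  B2: | IN={b, c, f} | OUT={a, b, f}
  B3: | IN={} | OUT={}

Merge at B0: OUT[B0] = IN[B1] = {c, f}

Answer: {c, f}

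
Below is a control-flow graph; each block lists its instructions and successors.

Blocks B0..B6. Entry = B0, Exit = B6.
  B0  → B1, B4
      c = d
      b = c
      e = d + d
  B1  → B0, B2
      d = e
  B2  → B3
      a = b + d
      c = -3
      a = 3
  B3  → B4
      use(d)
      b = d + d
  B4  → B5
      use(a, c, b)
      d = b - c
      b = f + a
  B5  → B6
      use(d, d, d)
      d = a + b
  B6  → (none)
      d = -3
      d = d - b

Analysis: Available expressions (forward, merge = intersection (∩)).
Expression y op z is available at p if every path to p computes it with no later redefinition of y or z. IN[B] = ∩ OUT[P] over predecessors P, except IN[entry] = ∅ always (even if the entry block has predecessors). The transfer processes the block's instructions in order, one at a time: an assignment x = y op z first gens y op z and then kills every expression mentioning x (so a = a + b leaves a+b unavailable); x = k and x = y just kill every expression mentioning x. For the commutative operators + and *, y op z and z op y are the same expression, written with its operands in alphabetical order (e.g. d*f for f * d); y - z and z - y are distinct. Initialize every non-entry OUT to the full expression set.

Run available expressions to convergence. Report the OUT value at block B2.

Per-block solution:
  B0: | IN={} | OUT={d+d}
  B1: | IN={d+d} | OUT={}
  B2: | IN={} | OUT={b+d}
  B3: | IN={b+d} | OUT={d+d}
  B4: | IN={d+d} | OUT={a+f}
  B5: | IN={a+f} | OUT={a+b, a+f}
  B6: | IN={a+b, a+f} | OUT={a+b, a+f}

Merge at B2: IN[B2] = OUT[B1] = {}
Applying B2's transfer function to that IN value gives OUT[B2] (row B2 above).

Answer: {b+d}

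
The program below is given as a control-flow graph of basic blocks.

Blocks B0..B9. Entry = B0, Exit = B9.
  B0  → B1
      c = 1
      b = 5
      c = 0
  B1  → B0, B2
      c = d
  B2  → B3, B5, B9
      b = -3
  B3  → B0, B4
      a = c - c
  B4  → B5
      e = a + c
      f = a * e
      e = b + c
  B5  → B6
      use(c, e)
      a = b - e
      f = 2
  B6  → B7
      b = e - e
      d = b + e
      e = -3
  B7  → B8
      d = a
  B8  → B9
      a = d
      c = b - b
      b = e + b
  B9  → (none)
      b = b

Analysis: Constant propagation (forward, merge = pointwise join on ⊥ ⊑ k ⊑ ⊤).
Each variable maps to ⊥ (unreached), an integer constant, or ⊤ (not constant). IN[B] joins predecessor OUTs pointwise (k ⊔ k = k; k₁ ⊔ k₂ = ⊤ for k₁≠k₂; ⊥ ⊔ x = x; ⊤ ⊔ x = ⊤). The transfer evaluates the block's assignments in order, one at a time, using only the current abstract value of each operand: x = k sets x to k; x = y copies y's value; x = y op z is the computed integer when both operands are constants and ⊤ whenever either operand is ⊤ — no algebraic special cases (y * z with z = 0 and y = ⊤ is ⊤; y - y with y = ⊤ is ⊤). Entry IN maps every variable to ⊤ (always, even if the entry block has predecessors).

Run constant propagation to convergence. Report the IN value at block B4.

Answer: {a: ⊤, b: -3, c: ⊤, d: ⊤, e: ⊤, f: ⊤}

Working:
Fixpoint table:
  B0: | IN=(all ⊤) | OUT={b:5, c:0; rest ⊤}
  B1: | IN={b:5, c:0; rest ⊤} | OUT={b:5; rest ⊤}
  B2: | IN={b:5; rest ⊤} | OUT={b:-3; rest ⊤}
  B3: | IN={b:-3; rest ⊤} | OUT={b:-3; rest ⊤}
  B4: | IN={b:-3; rest ⊤} | OUT={b:-3; rest ⊤}
  B5: | IN={b:-3; rest ⊤} | OUT={b:-3, f:2; rest ⊤}
  B6: | IN={b:-3, f:2; rest ⊤} | OUT={e:-3, f:2; rest ⊤}
  B7: | IN={e:-3, f:2; rest ⊤} | OUT={e:-3, f:2; rest ⊤}
  B8: | IN={e:-3, f:2; rest ⊤} | OUT={e:-3, f:2; rest ⊤}
  B9: | IN=(all ⊤) | OUT=(all ⊤)

Merge at B4: IN[B4] = OUT[B3] = {a: ⊤, b: -3, c: ⊤, d: ⊤, e: ⊤, f: ⊤}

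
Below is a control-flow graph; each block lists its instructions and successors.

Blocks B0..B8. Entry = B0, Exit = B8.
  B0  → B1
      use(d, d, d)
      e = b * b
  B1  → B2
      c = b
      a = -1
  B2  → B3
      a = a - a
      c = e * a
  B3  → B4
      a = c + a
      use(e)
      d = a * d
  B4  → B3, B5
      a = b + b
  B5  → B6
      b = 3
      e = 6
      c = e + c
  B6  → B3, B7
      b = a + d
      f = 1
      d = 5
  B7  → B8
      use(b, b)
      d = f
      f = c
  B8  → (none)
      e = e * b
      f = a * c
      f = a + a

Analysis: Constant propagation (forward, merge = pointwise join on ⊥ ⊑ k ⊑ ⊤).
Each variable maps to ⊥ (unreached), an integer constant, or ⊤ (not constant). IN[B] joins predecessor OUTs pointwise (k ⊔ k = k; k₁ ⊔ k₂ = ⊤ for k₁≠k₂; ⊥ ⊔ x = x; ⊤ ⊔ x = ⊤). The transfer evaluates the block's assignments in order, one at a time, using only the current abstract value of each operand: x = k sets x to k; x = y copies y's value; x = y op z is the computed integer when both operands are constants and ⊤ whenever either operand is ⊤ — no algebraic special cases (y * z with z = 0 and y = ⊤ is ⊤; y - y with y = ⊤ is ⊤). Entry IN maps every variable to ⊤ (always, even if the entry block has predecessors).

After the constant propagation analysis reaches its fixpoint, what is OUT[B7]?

Per-block solution:
  B0:   IN=(all ⊤)   OUT=(all ⊤)
  B1:   IN=(all ⊤)   OUT={a:-1; rest ⊤}
  B2:   IN={a:-1; rest ⊤}   OUT={a:0; rest ⊤}
  B3:   IN=(all ⊤)   OUT=(all ⊤)
  B4:   IN=(all ⊤)   OUT=(all ⊤)
  B5:   IN=(all ⊤)   OUT={b:3, e:6; rest ⊤}
  B6:   IN={b:3, e:6; rest ⊤}   OUT={d:5, e:6, f:1; rest ⊤}
  B7:   IN={d:5, e:6, f:1; rest ⊤}   OUT={d:1, e:6; rest ⊤}
  B8:   IN={d:1, e:6; rest ⊤}   OUT={d:1; rest ⊤}

Merge at B7: IN[B7] = OUT[B6] = {a: ⊤, b: ⊤, c: ⊤, d: 5, e: 6, f: 1}
Applying B7's transfer function to that IN value gives OUT[B7] (row B7 above).

Answer: {a: ⊤, b: ⊤, c: ⊤, d: 1, e: 6, f: ⊤}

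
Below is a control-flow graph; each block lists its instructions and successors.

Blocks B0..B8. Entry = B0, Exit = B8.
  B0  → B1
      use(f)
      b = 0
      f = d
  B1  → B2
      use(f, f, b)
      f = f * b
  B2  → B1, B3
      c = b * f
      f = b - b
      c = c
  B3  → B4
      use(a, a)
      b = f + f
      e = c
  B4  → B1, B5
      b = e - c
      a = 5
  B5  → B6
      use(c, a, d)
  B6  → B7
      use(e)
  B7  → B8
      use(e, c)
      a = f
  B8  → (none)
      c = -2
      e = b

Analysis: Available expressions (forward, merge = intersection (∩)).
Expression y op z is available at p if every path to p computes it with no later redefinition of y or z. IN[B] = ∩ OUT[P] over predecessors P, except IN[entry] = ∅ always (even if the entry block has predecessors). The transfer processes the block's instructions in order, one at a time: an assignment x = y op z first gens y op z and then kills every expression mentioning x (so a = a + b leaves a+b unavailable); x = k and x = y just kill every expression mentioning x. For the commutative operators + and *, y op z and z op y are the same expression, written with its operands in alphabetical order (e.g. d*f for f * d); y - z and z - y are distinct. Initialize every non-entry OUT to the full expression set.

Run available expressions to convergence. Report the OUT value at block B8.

Per-block solution:
  B0: | IN={} | OUT={}
  B1: | IN={} | OUT={}
  B2: | IN={} | OUT={b-b}
  B3: | IN={b-b} | OUT={f+f}
  B4: | IN={f+f} | OUT={e-c, f+f}
  B5: | IN={e-c, f+f} | OUT={e-c, f+f}
  B6: | IN={e-c, f+f} | OUT={e-c, f+f}
  B7: | IN={e-c, f+f} | OUT={e-c, f+f}
  B8: | IN={e-c, f+f} | OUT={f+f}

Merge at B8: IN[B8] = OUT[B7] = {e-c, f+f}
Applying B8's transfer function to that IN value gives OUT[B8] (row B8 above).

Answer: {f+f}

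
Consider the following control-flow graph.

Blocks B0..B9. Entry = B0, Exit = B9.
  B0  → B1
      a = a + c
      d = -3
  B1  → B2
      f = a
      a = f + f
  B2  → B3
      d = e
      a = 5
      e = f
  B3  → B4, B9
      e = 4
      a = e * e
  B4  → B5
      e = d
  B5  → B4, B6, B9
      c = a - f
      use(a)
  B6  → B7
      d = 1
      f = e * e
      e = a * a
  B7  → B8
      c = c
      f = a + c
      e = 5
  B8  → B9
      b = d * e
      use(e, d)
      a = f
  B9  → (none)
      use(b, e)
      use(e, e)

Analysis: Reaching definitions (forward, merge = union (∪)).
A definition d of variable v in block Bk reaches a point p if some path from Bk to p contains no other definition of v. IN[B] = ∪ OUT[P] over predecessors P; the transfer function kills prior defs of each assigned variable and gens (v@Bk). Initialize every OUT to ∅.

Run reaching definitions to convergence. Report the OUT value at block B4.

Converged values:
  B0: | IN={} | OUT={a@B0, d@B0}
  B1: | IN={a@B0, d@B0} | OUT={a@B1, d@B0, f@B1}
  B2: | IN={a@B1, d@B0, f@B1} | OUT={a@B2, d@B2, e@B2, f@B1}
  B3: | IN={a@B2, d@B2, e@B2, f@B1} | OUT={a@B3, d@B2, e@B3, f@B1}
  B4: | IN={a@B3, c@B5, d@B2, e@B3, e@B4, f@B1} | OUT={a@B3, c@B5, d@B2, e@B4, f@B1}
  B5: | IN={a@B3, c@B5, d@B2, e@B4, f@B1} | OUT={a@B3, c@B5, d@B2, e@B4, f@B1}
  B6: | IN={a@B3, c@B5, d@B2, e@B4, f@B1} | OUT={a@B3, c@B5, d@B6, e@B6, f@B6}
  B7: | IN={a@B3, c@B5, d@B6, e@B6, f@B6} | OUT={a@B3, c@B7, d@B6, e@B7, f@B7}
  B8: | IN={a@B3, c@B7, d@B6, e@B7, f@B7} | OUT={a@B8, b@B8, c@B7, d@B6, e@B7, f@B7}
  B9: | IN={a@B3, a@B8, b@B8, c@B5, c@B7, d@B2, d@B6, e@B3, e@B4, e@B7, f@B1, f@B7} | OUT={a@B3, a@B8, b@B8, c@B5, c@B7, d@B2, d@B6, e@B3, e@B4, e@B7, f@B1, f@B7}

Merge at B4: IN[B4] = OUT[B3] ⊔ OUT[B5] = {a@B3, c@B5, d@B2, e@B3, e@B4, f@B1}
Applying B4's transfer function to that IN value gives OUT[B4] (row B4 above).

Answer: {a@B3, c@B5, d@B2, e@B4, f@B1}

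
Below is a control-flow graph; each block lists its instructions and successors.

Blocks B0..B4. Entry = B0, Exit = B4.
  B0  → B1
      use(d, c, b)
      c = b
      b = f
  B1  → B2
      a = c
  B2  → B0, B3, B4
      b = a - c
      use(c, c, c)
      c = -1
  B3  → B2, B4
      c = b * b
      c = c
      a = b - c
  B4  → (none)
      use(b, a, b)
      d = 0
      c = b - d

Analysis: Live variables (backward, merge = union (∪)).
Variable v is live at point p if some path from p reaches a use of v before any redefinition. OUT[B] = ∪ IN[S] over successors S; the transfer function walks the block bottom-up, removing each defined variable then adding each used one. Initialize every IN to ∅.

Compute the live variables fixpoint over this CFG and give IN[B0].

Answer: {b, c, d, f}

Working:
Converged values:
  B0:   IN={b, c, d, f}   OUT={c, d, f}
  B1:   IN={c, d, f}   OUT={a, c, d, f}
  B2:   IN={a, c, d, f}   OUT={a, b, c, d, f}
  B3:   IN={b, d, f}   OUT={a, b, c, d, f}
  B4:   IN={a, b}   OUT={}

Merge at B0: OUT[B0] = IN[B1] = {c, d, f}
Applying B0's transfer function to that OUT value gives IN[B0] (row B0 above).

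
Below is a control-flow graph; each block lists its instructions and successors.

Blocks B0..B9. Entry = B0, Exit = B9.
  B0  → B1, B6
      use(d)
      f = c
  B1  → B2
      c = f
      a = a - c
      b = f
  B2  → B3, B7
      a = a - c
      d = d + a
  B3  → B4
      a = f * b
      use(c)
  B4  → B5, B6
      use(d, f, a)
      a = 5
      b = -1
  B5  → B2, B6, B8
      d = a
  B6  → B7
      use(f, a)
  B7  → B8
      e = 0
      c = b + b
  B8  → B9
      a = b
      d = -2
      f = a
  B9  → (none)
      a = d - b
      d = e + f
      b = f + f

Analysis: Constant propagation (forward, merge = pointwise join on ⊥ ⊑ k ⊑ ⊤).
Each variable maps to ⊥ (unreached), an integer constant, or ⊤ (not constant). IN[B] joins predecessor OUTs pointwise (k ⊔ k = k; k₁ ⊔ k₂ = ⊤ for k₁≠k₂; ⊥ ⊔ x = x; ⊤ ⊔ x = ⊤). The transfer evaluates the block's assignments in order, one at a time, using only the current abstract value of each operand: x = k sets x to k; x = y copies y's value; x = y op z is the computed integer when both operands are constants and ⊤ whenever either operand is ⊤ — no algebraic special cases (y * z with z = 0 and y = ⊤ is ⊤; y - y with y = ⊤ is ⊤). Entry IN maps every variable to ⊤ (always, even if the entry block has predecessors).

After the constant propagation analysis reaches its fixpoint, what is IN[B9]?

Answer: {a: ⊤, b: ⊤, c: ⊤, d: -2, e: ⊤, f: ⊤}

Derivation:
Per-block solution:
  B0:  IN=(all ⊤)  OUT=(all ⊤)
  B1:  IN=(all ⊤)  OUT=(all ⊤)
  B2:  IN=(all ⊤)  OUT=(all ⊤)
  B3:  IN=(all ⊤)  OUT=(all ⊤)
  B4:  IN=(all ⊤)  OUT={a:5, b:-1; rest ⊤}
  B5:  IN={a:5, b:-1; rest ⊤}  OUT={a:5, b:-1, d:5; rest ⊤}
  B6:  IN=(all ⊤)  OUT=(all ⊤)
  B7:  IN=(all ⊤)  OUT={e:0; rest ⊤}
  B8:  IN=(all ⊤)  OUT={d:-2; rest ⊤}
  B9:  IN={d:-2; rest ⊤}  OUT=(all ⊤)

Merge at B9: IN[B9] = OUT[B8] = {a: ⊤, b: ⊤, c: ⊤, d: -2, e: ⊤, f: ⊤}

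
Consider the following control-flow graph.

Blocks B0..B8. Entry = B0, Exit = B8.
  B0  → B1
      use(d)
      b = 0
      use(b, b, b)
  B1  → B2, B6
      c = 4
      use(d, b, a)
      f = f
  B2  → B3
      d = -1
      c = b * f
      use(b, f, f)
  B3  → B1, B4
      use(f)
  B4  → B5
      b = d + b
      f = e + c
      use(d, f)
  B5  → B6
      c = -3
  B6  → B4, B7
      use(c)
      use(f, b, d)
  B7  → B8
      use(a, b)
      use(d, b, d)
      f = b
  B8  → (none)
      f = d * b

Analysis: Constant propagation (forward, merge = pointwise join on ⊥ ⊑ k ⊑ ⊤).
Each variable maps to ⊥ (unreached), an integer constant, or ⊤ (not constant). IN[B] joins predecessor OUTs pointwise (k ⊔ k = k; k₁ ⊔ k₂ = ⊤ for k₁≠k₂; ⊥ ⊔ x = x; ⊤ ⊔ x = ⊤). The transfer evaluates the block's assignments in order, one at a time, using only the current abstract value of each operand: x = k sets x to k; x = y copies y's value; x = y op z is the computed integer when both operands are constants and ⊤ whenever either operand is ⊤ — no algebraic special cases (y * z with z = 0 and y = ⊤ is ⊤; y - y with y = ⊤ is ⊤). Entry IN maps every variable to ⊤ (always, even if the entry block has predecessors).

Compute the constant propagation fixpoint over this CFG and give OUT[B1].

Converged values:
  B0:  IN=(all ⊤)  OUT={b:0; rest ⊤}
  B1:  IN={b:0; rest ⊤}  OUT={b:0, c:4; rest ⊤}
  B2:  IN={b:0, c:4; rest ⊤}  OUT={b:0, d:-1; rest ⊤}
  B3:  IN={b:0, d:-1; rest ⊤}  OUT={b:0, d:-1; rest ⊤}
  B4:  IN=(all ⊤)  OUT=(all ⊤)
  B5:  IN=(all ⊤)  OUT={c:-3; rest ⊤}
  B6:  IN=(all ⊤)  OUT=(all ⊤)
  B7:  IN=(all ⊤)  OUT=(all ⊤)
  B8:  IN=(all ⊤)  OUT=(all ⊤)

Merge at B1: IN[B1] = OUT[B0] ⊔ OUT[B3] = {a: ⊤, b: 0, c: ⊤, d: ⊤, e: ⊤, f: ⊤}
Applying B1's transfer function to that IN value gives OUT[B1] (row B1 above).

Answer: {a: ⊤, b: 0, c: 4, d: ⊤, e: ⊤, f: ⊤}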